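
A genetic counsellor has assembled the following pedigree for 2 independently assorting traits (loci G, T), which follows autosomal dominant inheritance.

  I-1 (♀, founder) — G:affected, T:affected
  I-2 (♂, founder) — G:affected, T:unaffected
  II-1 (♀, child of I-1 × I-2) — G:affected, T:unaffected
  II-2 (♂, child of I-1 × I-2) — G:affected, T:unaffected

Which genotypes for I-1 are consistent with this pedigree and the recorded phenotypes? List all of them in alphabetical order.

G/I-1 aff ·: Gg|GG
G/I-2 aff ·: Gg|GG
G/II-1 aff I-1×I-2: Gg|GG
G/II-2 aff I-1×I-2: Gg|GG
⇒ G over [I-1,I-2,II-1,II-2]: 13 consistent
T/I-1 aff ·: Tt
T/I-2 un ·: tt
T/II-1 un I-1×I-2: tt
T/II-2 un I-1×I-2: tt
⇒ T over [I-1,I-2,II-1,II-2]: 1 consistent

I-1 ∈ {GG Tt, Gg Tt}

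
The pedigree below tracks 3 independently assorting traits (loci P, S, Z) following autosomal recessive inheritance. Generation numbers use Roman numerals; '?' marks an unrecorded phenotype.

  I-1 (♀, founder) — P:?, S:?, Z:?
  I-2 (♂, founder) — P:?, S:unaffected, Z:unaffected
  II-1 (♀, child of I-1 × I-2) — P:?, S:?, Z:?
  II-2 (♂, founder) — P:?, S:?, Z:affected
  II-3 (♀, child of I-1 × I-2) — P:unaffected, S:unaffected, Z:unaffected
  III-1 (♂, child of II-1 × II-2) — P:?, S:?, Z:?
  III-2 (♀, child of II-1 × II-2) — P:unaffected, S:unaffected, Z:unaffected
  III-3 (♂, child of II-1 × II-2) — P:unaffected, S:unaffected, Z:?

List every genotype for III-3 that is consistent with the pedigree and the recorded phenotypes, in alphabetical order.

III-3 ∈ {PP SS Zz, PP SS zz, PP Ss Zz, PP Ss zz, Pp SS Zz, Pp SS zz, Pp Ss Zz, Pp Ss zz}

P/I-1 ? ·: PP|Pp|pp
P/I-2 ? ·: PP|Pp|pp
P/II-1 ? I-1×I-2: PP|Pp|pp
P/II-2 ? ·: PP|Pp|pp
P/II-3 un I-1×I-2: PP|Pp
P/III-1 ? II-1×II-2: PP|Pp|pp
P/III-2 un II-1×II-2: PP|Pp
P/III-3 un II-1×II-2: PP|Pp
⇒ P over [I-1,I-2,II-1,II-2,II-3,III-1,III-2,III-3]: 302 consistent
S/I-1 ? ·: SS|Ss|ss
S/I-2 un ·: SS|Ss
S/II-1 ? I-1×I-2: SS|Ss|ss
S/II-2 ? ·: SS|Ss|ss
S/II-3 un I-1×I-2: SS|Ss
S/III-1 ? II-1×II-2: SS|Ss|ss
S/III-2 un II-1×II-2: SS|Ss
S/III-3 un II-1×II-2: SS|Ss
⇒ S over [I-1,I-2,II-1,II-2,II-3,III-1,III-2,III-3]: 255 consistent
Z/I-1 ? ·: ZZ|Zz|zz
Z/I-2 un ·: ZZ|Zz
Z/II-1 ? I-1×I-2: ZZ|Zz
Z/II-2 aff ·: zz
Z/II-3 un I-1×I-2: ZZ|Zz
Z/III-1 ? II-1×II-2: Zz|zz
Z/III-2 un II-1×II-2: Zz
Z/III-3 ? II-1×II-2: Zz|zz
⇒ Z over [I-1,I-2,II-1,II-2,II-3,III-1,III-2,III-3]: 39 consistent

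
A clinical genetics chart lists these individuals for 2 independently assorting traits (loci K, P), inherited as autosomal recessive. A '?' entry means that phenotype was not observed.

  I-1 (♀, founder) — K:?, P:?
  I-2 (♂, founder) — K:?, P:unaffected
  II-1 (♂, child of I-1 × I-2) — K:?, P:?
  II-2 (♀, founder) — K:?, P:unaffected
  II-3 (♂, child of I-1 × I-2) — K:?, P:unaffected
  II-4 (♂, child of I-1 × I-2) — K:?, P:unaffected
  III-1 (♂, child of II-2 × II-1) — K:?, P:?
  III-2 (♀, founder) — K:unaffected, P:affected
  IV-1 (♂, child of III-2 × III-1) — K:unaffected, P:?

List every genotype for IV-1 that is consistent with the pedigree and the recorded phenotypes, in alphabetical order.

IV-1 ∈ {KK Pp, KK pp, Kk Pp, Kk pp}

K/I-1 ? ·: KK|Kk|kk
K/I-2 ? ·: KK|Kk|kk
K/II-1 ? I-1×I-2: KK|Kk|kk
K/II-2 ? ·: KK|Kk|kk
K/II-3 ? I-1×I-2: KK|Kk|kk
K/II-4 ? I-1×I-2: KK|Kk|kk
K/III-1 ? II-2×II-1: KK|Kk|kk
K/III-2 un ·: KK|Kk
K/IV-1 un III-2×III-1: KK|Kk
⇒ K over [I-1,I-2,II-1,II-2,II-3,II-4,III-1,III-2,IV-1]: 1062 consistent
P/I-1 ? ·: PP|Pp|pp
P/I-2 un ·: PP|Pp
P/II-1 ? I-1×I-2: PP|Pp|pp
P/II-2 un ·: PP|Pp
P/II-3 un I-1×I-2: PP|Pp
P/II-4 un I-1×I-2: PP|Pp
P/III-1 ? II-2×II-1: PP|Pp|pp
P/III-2 aff ·: pp
P/IV-1 ? III-2×III-1: Pp|pp
⇒ P over [I-1,I-2,II-1,II-2,II-3,II-4,III-1,III-2,IV-1]: 175 consistent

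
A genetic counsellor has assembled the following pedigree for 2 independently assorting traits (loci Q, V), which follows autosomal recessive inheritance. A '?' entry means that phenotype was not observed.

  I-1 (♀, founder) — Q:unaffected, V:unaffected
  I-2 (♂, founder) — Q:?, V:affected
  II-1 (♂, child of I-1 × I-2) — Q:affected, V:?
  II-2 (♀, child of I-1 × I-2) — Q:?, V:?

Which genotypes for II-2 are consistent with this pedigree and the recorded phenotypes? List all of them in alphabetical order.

Q/I-1 un ·: Qq
Q/I-2 ? ·: Qq|qq
Q/II-1 aff I-1×I-2: qq
Q/II-2 ? I-1×I-2: QQ|Qq|qq
⇒ Q over [I-1,I-2,II-1,II-2]: 5 consistent
V/I-1 un ·: VV|Vv
V/I-2 aff ·: vv
V/II-1 ? I-1×I-2: Vv|vv
V/II-2 ? I-1×I-2: Vv|vv
⇒ V over [I-1,I-2,II-1,II-2]: 5 consistent

II-2 ∈ {QQ Vv, QQ vv, Qq Vv, Qq vv, qq Vv, qq vv}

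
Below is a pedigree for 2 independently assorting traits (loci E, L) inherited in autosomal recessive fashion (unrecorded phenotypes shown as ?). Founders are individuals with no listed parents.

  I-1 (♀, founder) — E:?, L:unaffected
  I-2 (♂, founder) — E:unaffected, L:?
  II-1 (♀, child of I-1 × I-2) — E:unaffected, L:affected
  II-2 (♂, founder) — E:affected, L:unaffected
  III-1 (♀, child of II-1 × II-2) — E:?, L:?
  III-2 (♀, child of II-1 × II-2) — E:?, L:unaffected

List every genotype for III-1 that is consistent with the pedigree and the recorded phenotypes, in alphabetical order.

E/I-1 ? ·: EE|Ee|ee
E/I-2 un ·: EE|Ee
E/II-1 un I-1×I-2: EE|Ee
E/II-2 aff ·: ee
E/III-1 ? II-1×II-2: Ee|ee
E/III-2 ? II-1×II-2: Ee|ee
⇒ E over [I-1,I-2,II-1,II-2,III-1,III-2]: 24 consistent
L/I-1 un ·: Ll
L/I-2 ? ·: Ll|ll
L/II-1 aff I-1×I-2: ll
L/II-2 un ·: LL|Ll
L/III-1 ? II-1×II-2: Ll|ll
L/III-2 un II-1×II-2: Ll
⇒ L over [I-1,I-2,II-1,II-2,III-1,III-2]: 6 consistent

III-1 ∈ {Ee Ll, Ee ll, ee Ll, ee ll}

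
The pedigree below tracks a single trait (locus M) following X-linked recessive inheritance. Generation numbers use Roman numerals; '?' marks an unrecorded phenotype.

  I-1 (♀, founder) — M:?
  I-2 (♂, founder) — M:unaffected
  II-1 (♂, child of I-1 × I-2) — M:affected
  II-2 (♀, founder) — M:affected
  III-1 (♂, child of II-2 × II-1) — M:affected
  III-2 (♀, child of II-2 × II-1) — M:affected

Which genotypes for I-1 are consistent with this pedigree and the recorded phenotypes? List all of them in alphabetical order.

I-1 ∈ {X^MX^m, X^mX^m}

M/I-1 ? ·: X^MX^m|X^mX^m
M/I-2 un ·: X^MY
M/II-1 aff I-1×I-2: X^mY
M/II-2 aff ·: X^mX^m
M/III-1 aff II-2×II-1: X^mY
M/III-2 aff II-2×II-1: X^mX^m
⇒ M over [I-1,I-2,II-1,II-2,III-1,III-2]: 2 consistent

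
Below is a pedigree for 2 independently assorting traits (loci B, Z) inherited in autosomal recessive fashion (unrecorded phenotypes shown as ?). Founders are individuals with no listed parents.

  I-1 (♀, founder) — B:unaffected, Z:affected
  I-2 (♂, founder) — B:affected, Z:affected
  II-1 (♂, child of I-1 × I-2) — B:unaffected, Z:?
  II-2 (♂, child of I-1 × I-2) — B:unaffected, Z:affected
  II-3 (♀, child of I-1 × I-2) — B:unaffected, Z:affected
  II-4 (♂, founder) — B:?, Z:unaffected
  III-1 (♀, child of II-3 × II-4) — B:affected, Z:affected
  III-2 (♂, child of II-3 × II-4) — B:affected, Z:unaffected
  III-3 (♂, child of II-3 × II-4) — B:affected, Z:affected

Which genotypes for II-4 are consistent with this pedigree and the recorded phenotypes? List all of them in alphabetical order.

B/I-1 un ·: BB|Bb
B/I-2 aff ·: bb
B/II-1 un I-1×I-2: Bb
B/II-2 un I-1×I-2: Bb
B/II-3 un I-1×I-2: Bb
B/II-4 ? ·: Bb|bb
B/III-1 aff II-3×II-4: bb
B/III-2 aff II-3×II-4: bb
B/III-3 aff II-3×II-4: bb
⇒ B over [I-1,I-2,II-1,II-2,II-3,II-4,III-1,III-2,III-3]: 4 consistent
Z/I-1 aff ·: zz
Z/I-2 aff ·: zz
Z/II-1 ? I-1×I-2: zz
Z/II-2 aff I-1×I-2: zz
Z/II-3 aff I-1×I-2: zz
Z/II-4 un ·: Zz
Z/III-1 aff II-3×II-4: zz
Z/III-2 un II-3×II-4: Zz
Z/III-3 aff II-3×II-4: zz
⇒ Z over [I-1,I-2,II-1,II-2,II-3,II-4,III-1,III-2,III-3]: 1 consistent

II-4 ∈ {Bb Zz, bb Zz}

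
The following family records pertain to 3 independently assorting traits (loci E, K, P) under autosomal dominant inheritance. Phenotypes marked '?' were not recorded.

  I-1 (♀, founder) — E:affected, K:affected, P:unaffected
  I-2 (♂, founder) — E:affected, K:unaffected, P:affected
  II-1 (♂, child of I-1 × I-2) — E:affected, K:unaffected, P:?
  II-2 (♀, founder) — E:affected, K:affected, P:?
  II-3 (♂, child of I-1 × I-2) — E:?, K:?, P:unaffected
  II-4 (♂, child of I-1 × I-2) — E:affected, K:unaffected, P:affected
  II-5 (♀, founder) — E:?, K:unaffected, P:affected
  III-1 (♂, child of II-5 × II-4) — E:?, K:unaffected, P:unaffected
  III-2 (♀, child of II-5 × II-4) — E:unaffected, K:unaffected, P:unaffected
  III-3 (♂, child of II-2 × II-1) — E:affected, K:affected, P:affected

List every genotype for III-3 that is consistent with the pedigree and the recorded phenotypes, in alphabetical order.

III-3 ∈ {EE Kk PP, EE Kk Pp, Ee Kk PP, Ee Kk Pp}

E/I-1 aff ·: Ee|EE
E/I-2 aff ·: Ee|EE
E/II-1 aff I-1×I-2: Ee|EE
E/II-2 aff ·: Ee|EE
E/II-3 ? I-1×I-2: ee|Ee|EE
E/II-4 aff I-1×I-2: Ee
E/II-5 ? ·: ee|Ee
E/III-1 ? II-5×II-4: ee|Ee|EE
E/III-2 un II-5×II-4: ee
E/III-3 aff II-2×II-1: Ee|EE
⇒ E over [I-1,I-2,II-1,II-2,II-3,II-4,II-5,III-1,III-2,III-3]: 245 consistent
K/I-1 aff ·: Kk
K/I-2 un ·: kk
K/II-1 un I-1×I-2: kk
K/II-2 aff ·: Kk|KK
K/II-3 ? I-1×I-2: kk|Kk
K/II-4 un I-1×I-2: kk
K/II-5 un ·: kk
K/III-1 un II-5×II-4: kk
K/III-2 un II-5×II-4: kk
K/III-3 aff II-2×II-1: Kk
⇒ K over [I-1,I-2,II-1,II-2,II-3,II-4,II-5,III-1,III-2,III-3]: 4 consistent
P/I-1 un ·: pp
P/I-2 aff ·: Pp
P/II-1 ? I-1×I-2: pp|Pp
P/II-2 ? ·: pp|Pp|PP
P/II-3 un I-1×I-2: pp
P/II-4 aff I-1×I-2: Pp
P/II-5 aff ·: Pp
P/III-1 un II-5×II-4: pp
P/III-2 un II-5×II-4: pp
P/III-3 aff II-2×II-1: Pp|PP
⇒ P over [I-1,I-2,II-1,II-2,II-3,II-4,II-5,III-1,III-2,III-3]: 7 consistent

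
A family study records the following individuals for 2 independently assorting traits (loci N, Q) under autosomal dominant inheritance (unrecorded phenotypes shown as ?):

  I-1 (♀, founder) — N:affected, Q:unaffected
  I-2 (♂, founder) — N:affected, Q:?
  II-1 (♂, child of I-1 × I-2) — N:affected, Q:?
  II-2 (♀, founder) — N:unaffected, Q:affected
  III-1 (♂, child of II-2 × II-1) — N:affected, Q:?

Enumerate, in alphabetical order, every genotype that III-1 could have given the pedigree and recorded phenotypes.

III-1 ∈ {Nn QQ, Nn Qq, Nn qq}

N/I-1 aff ·: Nn|NN
N/I-2 aff ·: Nn|NN
N/II-1 aff I-1×I-2: Nn|NN
N/II-2 un ·: nn
N/III-1 aff II-2×II-1: Nn
⇒ N over [I-1,I-2,II-1,II-2,III-1]: 7 consistent
Q/I-1 un ·: qq
Q/I-2 ? ·: qq|Qq|QQ
Q/II-1 ? I-1×I-2: qq|Qq
Q/II-2 aff ·: Qq|QQ
Q/III-1 ? II-2×II-1: qq|Qq|QQ
⇒ Q over [I-1,I-2,II-1,II-2,III-1]: 16 consistent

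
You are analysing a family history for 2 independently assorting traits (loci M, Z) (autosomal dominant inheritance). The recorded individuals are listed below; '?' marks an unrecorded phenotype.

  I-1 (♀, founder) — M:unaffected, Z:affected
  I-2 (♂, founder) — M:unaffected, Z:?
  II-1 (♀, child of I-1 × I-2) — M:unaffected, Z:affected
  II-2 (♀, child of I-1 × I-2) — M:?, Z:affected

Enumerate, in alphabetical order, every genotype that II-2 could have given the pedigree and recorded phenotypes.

M/I-1 un ·: mm
M/I-2 un ·: mm
M/II-1 un I-1×I-2: mm
M/II-2 ? I-1×I-2: mm
⇒ M over [I-1,I-2,II-1,II-2]: 1 consistent
Z/I-1 aff ·: Zz|ZZ
Z/I-2 ? ·: zz|Zz|ZZ
Z/II-1 aff I-1×I-2: Zz|ZZ
Z/II-2 aff I-1×I-2: Zz|ZZ
⇒ Z over [I-1,I-2,II-1,II-2]: 15 consistent

II-2 ∈ {mm ZZ, mm Zz}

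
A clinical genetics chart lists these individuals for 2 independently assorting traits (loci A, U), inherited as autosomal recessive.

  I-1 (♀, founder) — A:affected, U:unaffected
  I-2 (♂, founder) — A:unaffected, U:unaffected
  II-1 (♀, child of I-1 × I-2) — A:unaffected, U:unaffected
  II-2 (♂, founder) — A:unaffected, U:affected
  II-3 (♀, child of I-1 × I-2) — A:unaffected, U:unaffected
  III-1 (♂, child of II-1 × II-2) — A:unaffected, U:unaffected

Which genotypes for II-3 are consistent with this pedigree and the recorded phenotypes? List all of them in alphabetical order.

A/I-1 aff ·: aa
A/I-2 un ·: AA|Aa
A/II-1 un I-1×I-2: Aa
A/II-2 un ·: AA|Aa
A/II-3 un I-1×I-2: Aa
A/III-1 un II-1×II-2: AA|Aa
⇒ A over [I-1,I-2,II-1,II-2,II-3,III-1]: 8 consistent
U/I-1 un ·: UU|Uu
U/I-2 un ·: UU|Uu
U/II-1 un I-1×I-2: UU|Uu
U/II-2 aff ·: uu
U/II-3 un I-1×I-2: UU|Uu
U/III-1 un II-1×II-2: Uu
⇒ U over [I-1,I-2,II-1,II-2,II-3,III-1]: 13 consistent

II-3 ∈ {Aa UU, Aa Uu}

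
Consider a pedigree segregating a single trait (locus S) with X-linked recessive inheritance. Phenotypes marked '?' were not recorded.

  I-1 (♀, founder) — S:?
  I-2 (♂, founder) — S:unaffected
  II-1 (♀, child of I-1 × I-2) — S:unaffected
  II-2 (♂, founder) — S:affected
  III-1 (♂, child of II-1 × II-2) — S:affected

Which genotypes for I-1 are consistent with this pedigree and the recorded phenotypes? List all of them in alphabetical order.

I-1 ∈ {X^SX^s, X^sX^s}

S/I-1 ? ·: X^SX^s|X^sX^s
S/I-2 un ·: X^SY
S/II-1 un I-1×I-2: X^SX^s
S/II-2 aff ·: X^sY
S/III-1 aff II-1×II-2: X^sY
⇒ S over [I-1,I-2,II-1,II-2,III-1]: 2 consistent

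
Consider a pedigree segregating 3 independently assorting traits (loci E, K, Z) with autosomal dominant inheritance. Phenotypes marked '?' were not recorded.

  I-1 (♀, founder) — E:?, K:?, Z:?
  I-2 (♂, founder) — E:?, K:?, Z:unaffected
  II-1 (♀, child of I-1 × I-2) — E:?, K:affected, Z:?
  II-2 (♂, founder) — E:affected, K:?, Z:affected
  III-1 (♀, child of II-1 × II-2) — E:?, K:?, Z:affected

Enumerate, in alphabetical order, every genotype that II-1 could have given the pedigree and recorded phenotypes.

II-1 ∈ {EE KK Zz, EE KK zz, EE Kk Zz, EE Kk zz, Ee KK Zz, Ee KK zz, Ee Kk Zz, Ee Kk zz, ee KK Zz, ee KK zz, ee Kk Zz, ee Kk zz}

E/I-1 ? ·: ee|Ee|EE
E/I-2 ? ·: ee|Ee|EE
E/II-1 ? I-1×I-2: ee|Ee|EE
E/II-2 aff ·: Ee|EE
E/III-1 ? II-1×II-2: ee|Ee|EE
⇒ E over [I-1,I-2,II-1,II-2,III-1]: 59 consistent
K/I-1 ? ·: kk|Kk|KK
K/I-2 ? ·: kk|Kk|KK
K/II-1 aff I-1×I-2: Kk|KK
K/II-2 ? ·: kk|Kk|KK
K/III-1 ? II-1×II-2: kk|Kk|KK
⇒ K over [I-1,I-2,II-1,II-2,III-1]: 65 consistent
Z/I-1 ? ·: zz|Zz|ZZ
Z/I-2 un ·: zz
Z/II-1 ? I-1×I-2: zz|Zz
Z/II-2 aff ·: Zz|ZZ
Z/III-1 aff II-1×II-2: Zz|ZZ
⇒ Z over [I-1,I-2,II-1,II-2,III-1]: 12 consistent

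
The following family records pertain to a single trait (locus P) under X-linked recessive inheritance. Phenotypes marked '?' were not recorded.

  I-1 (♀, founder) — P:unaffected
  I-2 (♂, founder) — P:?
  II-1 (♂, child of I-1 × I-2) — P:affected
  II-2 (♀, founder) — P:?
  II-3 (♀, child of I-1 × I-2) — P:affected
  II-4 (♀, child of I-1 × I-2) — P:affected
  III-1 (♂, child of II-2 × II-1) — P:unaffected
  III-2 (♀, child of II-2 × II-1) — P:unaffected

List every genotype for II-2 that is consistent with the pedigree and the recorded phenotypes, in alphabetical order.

II-2 ∈ {X^PX^P, X^PX^p}

P/I-1 un ·: X^PX^p
P/I-2 ? ·: X^pY
P/II-1 aff I-1×I-2: X^pY
P/II-2 ? ·: X^PX^P|X^PX^p
P/II-3 aff I-1×I-2: X^pX^p
P/II-4 aff I-1×I-2: X^pX^p
P/III-1 un II-2×II-1: X^PY
P/III-2 un II-2×II-1: X^PX^p
⇒ P over [I-1,I-2,II-1,II-2,II-3,II-4,III-1,III-2]: 2 consistent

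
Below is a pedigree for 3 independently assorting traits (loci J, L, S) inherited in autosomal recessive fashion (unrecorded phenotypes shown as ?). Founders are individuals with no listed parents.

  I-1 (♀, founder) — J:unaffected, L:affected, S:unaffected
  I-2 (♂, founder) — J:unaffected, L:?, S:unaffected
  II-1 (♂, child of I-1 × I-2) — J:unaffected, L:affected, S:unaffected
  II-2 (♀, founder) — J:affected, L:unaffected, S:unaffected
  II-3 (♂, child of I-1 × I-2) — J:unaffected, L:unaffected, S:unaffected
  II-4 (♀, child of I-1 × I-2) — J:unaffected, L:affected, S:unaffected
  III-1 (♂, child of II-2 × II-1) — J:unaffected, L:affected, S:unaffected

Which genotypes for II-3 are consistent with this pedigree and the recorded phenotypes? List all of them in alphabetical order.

II-3 ∈ {JJ Ll SS, JJ Ll Ss, Jj Ll SS, Jj Ll Ss}

J/I-1 un ·: JJ|Jj
J/I-2 un ·: JJ|Jj
J/II-1 un I-1×I-2: JJ|Jj
J/II-2 aff ·: jj
J/II-3 un I-1×I-2: JJ|Jj
J/II-4 un I-1×I-2: JJ|Jj
J/III-1 un II-2×II-1: Jj
⇒ J over [I-1,I-2,II-1,II-2,II-3,II-4,III-1]: 25 consistent
L/I-1 aff ·: ll
L/I-2 ? ·: Ll
L/II-1 aff I-1×I-2: ll
L/II-2 un ·: Ll
L/II-3 un I-1×I-2: Ll
L/II-4 aff I-1×I-2: ll
L/III-1 aff II-2×II-1: ll
⇒ L over [I-1,I-2,II-1,II-2,II-3,II-4,III-1]: 1 consistent
S/I-1 un ·: SS|Ss
S/I-2 un ·: SS|Ss
S/II-1 un I-1×I-2: SS|Ss
S/II-2 un ·: SS|Ss
S/II-3 un I-1×I-2: SS|Ss
S/II-4 un I-1×I-2: SS|Ss
S/III-1 un II-2×II-1: SS|Ss
⇒ S over [I-1,I-2,II-1,II-2,II-3,II-4,III-1]: 87 consistent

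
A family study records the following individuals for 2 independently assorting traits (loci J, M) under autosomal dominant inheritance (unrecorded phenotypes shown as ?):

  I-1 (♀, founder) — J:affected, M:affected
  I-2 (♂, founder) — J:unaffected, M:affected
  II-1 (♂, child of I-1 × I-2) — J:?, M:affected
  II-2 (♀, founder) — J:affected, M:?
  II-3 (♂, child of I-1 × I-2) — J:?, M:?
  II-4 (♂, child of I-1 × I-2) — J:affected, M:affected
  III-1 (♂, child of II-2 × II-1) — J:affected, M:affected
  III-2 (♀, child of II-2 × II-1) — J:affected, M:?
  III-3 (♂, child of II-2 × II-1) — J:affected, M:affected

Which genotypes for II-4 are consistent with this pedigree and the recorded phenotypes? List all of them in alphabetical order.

II-4 ∈ {Jj MM, Jj Mm}

J/I-1 aff ·: Jj|JJ
J/I-2 un ·: jj
J/II-1 ? I-1×I-2: jj|Jj
J/II-2 aff ·: Jj|JJ
J/II-3 ? I-1×I-2: jj|Jj
J/II-4 aff I-1×I-2: Jj
J/III-1 aff II-2×II-1: Jj|JJ
J/III-2 aff II-2×II-1: Jj|JJ
J/III-3 aff II-2×II-1: Jj|JJ
⇒ J over [I-1,I-2,II-1,II-2,II-3,II-4,III-1,III-2,III-3]: 52 consistent
M/I-1 aff ·: Mm|MM
M/I-2 aff ·: Mm|MM
M/II-1 aff I-1×I-2: Mm|MM
M/II-2 ? ·: mm|Mm|MM
M/II-3 ? I-1×I-2: mm|Mm|MM
M/II-4 aff I-1×I-2: Mm|MM
M/III-1 aff II-2×II-1: Mm|MM
M/III-2 ? II-2×II-1: mm|Mm|MM
M/III-3 aff II-2×II-1: Mm|MM
⇒ M over [I-1,I-2,II-1,II-2,II-3,II-4,III-1,III-2,III-3]: 458 consistent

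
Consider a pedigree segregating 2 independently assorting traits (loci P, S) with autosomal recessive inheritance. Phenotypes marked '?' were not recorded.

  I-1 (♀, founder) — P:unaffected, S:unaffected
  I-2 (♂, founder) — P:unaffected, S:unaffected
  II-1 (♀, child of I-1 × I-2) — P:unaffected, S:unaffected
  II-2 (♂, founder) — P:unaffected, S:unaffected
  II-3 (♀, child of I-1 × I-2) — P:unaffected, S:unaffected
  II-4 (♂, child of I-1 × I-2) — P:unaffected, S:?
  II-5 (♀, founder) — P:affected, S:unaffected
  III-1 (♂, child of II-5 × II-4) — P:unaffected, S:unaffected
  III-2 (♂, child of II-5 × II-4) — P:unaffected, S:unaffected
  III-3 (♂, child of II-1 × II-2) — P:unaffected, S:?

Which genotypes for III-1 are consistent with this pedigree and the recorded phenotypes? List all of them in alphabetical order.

III-1 ∈ {Pp SS, Pp Ss}

P/I-1 un ·: PP|Pp
P/I-2 un ·: PP|Pp
P/II-1 un I-1×I-2: PP|Pp
P/II-2 un ·: PP|Pp
P/II-3 un I-1×I-2: PP|Pp
P/II-4 un I-1×I-2: PP|Pp
P/II-5 aff ·: pp
P/III-1 un II-5×II-4: Pp
P/III-2 un II-5×II-4: Pp
P/III-3 un II-1×II-2: PP|Pp
⇒ P over [I-1,I-2,II-1,II-2,II-3,II-4,II-5,III-1,III-2,III-3]: 87 consistent
S/I-1 un ·: SS|Ss
S/I-2 un ·: SS|Ss
S/II-1 un I-1×I-2: SS|Ss
S/II-2 un ·: SS|Ss
S/II-3 un I-1×I-2: SS|Ss
S/II-4 ? I-1×I-2: SS|Ss|ss
S/II-5 un ·: SS|Ss
S/III-1 un II-5×II-4: SS|Ss
S/III-2 un II-5×II-4: SS|Ss
S/III-3 ? II-1×II-2: SS|Ss|ss
⇒ S over [I-1,I-2,II-1,II-2,II-3,II-4,II-5,III-1,III-2,III-3]: 671 consistent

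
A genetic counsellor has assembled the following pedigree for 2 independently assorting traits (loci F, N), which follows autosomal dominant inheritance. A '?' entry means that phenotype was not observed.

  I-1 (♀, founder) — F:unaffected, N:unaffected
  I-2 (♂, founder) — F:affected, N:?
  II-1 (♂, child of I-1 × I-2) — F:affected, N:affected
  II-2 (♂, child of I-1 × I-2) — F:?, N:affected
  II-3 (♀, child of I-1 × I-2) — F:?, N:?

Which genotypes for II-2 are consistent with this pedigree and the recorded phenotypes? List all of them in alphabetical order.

F/I-1 un ·: ff
F/I-2 aff ·: Ff|FF
F/II-1 aff I-1×I-2: Ff
F/II-2 ? I-1×I-2: ff|Ff
F/II-3 ? I-1×I-2: ff|Ff
⇒ F over [I-1,I-2,II-1,II-2,II-3]: 5 consistent
N/I-1 un ·: nn
N/I-2 ? ·: Nn|NN
N/II-1 aff I-1×I-2: Nn
N/II-2 aff I-1×I-2: Nn
N/II-3 ? I-1×I-2: nn|Nn
⇒ N over [I-1,I-2,II-1,II-2,II-3]: 3 consistent

II-2 ∈ {Ff Nn, ff Nn}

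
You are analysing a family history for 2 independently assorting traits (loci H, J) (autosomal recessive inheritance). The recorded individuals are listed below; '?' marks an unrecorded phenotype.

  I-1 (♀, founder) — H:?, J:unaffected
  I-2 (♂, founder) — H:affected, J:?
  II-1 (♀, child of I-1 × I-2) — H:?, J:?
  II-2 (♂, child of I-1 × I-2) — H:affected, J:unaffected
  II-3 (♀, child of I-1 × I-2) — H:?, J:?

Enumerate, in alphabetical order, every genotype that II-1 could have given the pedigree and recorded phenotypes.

II-1 ∈ {Hh JJ, Hh Jj, Hh jj, hh JJ, hh Jj, hh jj}

H/I-1 ? ·: Hh|hh
H/I-2 aff ·: hh
H/II-1 ? I-1×I-2: Hh|hh
H/II-2 aff I-1×I-2: hh
H/II-3 ? I-1×I-2: Hh|hh
⇒ H over [I-1,I-2,II-1,II-2,II-3]: 5 consistent
J/I-1 un ·: JJ|Jj
J/I-2 ? ·: JJ|Jj|jj
J/II-1 ? I-1×I-2: JJ|Jj|jj
J/II-2 un I-1×I-2: JJ|Jj
J/II-3 ? I-1×I-2: JJ|Jj|jj
⇒ J over [I-1,I-2,II-1,II-2,II-3]: 40 consistent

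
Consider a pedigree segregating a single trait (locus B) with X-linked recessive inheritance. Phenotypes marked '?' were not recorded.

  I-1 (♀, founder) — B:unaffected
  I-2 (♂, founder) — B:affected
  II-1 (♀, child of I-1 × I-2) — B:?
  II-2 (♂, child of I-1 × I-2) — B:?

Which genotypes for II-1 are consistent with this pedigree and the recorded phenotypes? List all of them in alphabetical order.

II-1 ∈ {X^BX^b, X^bX^b}

B/I-1 un ·: X^BX^B|X^BX^b
B/I-2 aff ·: X^bY
B/II-1 ? I-1×I-2: X^BX^b|X^bX^b
B/II-2 ? I-1×I-2: X^BY|X^bY
⇒ B over [I-1,I-2,II-1,II-2]: 5 consistent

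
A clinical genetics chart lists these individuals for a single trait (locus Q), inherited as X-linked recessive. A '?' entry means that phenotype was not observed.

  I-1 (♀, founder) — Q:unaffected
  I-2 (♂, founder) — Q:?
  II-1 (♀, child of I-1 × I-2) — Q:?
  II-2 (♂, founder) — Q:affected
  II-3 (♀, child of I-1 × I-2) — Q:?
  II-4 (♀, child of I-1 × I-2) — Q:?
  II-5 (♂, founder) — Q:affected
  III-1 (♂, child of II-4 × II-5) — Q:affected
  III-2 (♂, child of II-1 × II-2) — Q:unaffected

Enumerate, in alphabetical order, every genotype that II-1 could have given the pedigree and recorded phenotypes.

II-1 ∈ {X^QX^Q, X^QX^q}

Q/I-1 un ·: X^QX^Q|X^QX^q
Q/I-2 ? ·: X^QY|X^qY
Q/II-1 ? I-1×I-2: X^QX^Q|X^QX^q
Q/II-2 aff ·: X^qY
Q/II-3 ? I-1×I-2: X^QX^Q|X^QX^q|X^qX^q
Q/II-4 ? I-1×I-2: X^QX^q|X^qX^q
Q/II-5 aff ·: X^qY
Q/III-1 aff II-4×II-5: X^qY
Q/III-2 un II-1×II-2: X^QY
⇒ Q over [I-1,I-2,II-1,II-2,II-3,II-4,II-5,III-1,III-2]: 9 consistent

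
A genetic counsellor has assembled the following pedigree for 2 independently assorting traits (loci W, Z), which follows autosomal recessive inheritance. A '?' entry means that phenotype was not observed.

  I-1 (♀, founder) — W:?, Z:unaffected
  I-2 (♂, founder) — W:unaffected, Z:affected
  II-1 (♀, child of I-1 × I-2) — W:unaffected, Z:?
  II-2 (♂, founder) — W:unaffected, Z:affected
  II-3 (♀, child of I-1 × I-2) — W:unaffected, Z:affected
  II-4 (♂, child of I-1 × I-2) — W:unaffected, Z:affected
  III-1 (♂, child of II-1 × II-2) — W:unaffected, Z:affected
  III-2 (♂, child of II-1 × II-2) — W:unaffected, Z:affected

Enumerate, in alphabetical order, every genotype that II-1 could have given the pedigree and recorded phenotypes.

W/I-1 ? ·: WW|Ww|ww
W/I-2 un ·: WW|Ww
W/II-1 un I-1×I-2: WW|Ww
W/II-2 un ·: WW|Ww
W/II-3 un I-1×I-2: WW|Ww
W/II-4 un I-1×I-2: WW|Ww
W/III-1 un II-1×II-2: WW|Ww
W/III-2 un II-1×II-2: WW|Ww
⇒ W over [I-1,I-2,II-1,II-2,II-3,II-4,III-1,III-2]: 177 consistent
Z/I-1 un ·: Zz
Z/I-2 aff ·: zz
Z/II-1 ? I-1×I-2: Zz|zz
Z/II-2 aff ·: zz
Z/II-3 aff I-1×I-2: zz
Z/II-4 aff I-1×I-2: zz
Z/III-1 aff II-1×II-2: zz
Z/III-2 aff II-1×II-2: zz
⇒ Z over [I-1,I-2,II-1,II-2,II-3,II-4,III-1,III-2]: 2 consistent

II-1 ∈ {WW Zz, WW zz, Ww Zz, Ww zz}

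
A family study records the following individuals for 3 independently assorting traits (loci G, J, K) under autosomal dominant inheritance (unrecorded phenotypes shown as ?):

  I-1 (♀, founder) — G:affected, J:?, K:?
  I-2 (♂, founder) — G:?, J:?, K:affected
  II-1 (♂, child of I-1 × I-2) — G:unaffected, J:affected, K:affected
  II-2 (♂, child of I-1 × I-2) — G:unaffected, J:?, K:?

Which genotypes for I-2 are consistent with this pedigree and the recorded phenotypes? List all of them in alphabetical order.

I-2 ∈ {Gg JJ KK, Gg JJ Kk, Gg Jj KK, Gg Jj Kk, Gg jj KK, Gg jj Kk, gg JJ KK, gg JJ Kk, gg Jj KK, gg Jj Kk, gg jj KK, gg jj Kk}

G/I-1 aff ·: Gg
G/I-2 ? ·: gg|Gg
G/II-1 un I-1×I-2: gg
G/II-2 un I-1×I-2: gg
⇒ G over [I-1,I-2,II-1,II-2]: 2 consistent
J/I-1 ? ·: jj|Jj|JJ
J/I-2 ? ·: jj|Jj|JJ
J/II-1 aff I-1×I-2: Jj|JJ
J/II-2 ? I-1×I-2: jj|Jj|JJ
⇒ J over [I-1,I-2,II-1,II-2]: 21 consistent
K/I-1 ? ·: kk|Kk|KK
K/I-2 aff ·: Kk|KK
K/II-1 aff I-1×I-2: Kk|KK
K/II-2 ? I-1×I-2: kk|Kk|KK
⇒ K over [I-1,I-2,II-1,II-2]: 18 consistent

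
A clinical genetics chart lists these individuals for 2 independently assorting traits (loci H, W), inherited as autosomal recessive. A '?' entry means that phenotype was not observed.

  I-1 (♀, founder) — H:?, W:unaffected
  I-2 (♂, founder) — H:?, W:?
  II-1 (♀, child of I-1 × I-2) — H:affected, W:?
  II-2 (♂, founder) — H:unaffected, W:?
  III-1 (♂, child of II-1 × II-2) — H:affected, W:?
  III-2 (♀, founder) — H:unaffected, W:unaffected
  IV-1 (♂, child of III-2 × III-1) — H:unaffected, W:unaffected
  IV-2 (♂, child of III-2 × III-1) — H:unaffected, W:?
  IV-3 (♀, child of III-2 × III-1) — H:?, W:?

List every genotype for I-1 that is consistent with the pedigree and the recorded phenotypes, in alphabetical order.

H/I-1 ? ·: Hh|hh
H/I-2 ? ·: Hh|hh
H/II-1 aff I-1×I-2: hh
H/II-2 un ·: Hh
H/III-1 aff II-1×II-2: hh
H/III-2 un ·: HH|Hh
H/IV-1 un III-2×III-1: Hh
H/IV-2 un III-2×III-1: Hh
H/IV-3 ? III-2×III-1: Hh|hh
⇒ H over [I-1,I-2,II-1,II-2,III-1,III-2,IV-1,IV-2,IV-3]: 12 consistent
W/I-1 un ·: WW|Ww
W/I-2 ? ·: WW|Ww|ww
W/II-1 ? I-1×I-2: WW|Ww|ww
W/II-2 ? ·: WW|Ww|ww
W/III-1 ? II-1×II-2: WW|Ww|ww
W/III-2 un ·: WW|Ww
W/IV-1 un III-2×III-1: WW|Ww
W/IV-2 ? III-2×III-1: WW|Ww|ww
W/IV-3 ? III-2×III-1: WW|Ww|ww
⇒ W over [I-1,I-2,II-1,II-2,III-1,III-2,IV-1,IV-2,IV-3]: 934 consistent

I-1 ∈ {Hh WW, Hh Ww, hh WW, hh Ww}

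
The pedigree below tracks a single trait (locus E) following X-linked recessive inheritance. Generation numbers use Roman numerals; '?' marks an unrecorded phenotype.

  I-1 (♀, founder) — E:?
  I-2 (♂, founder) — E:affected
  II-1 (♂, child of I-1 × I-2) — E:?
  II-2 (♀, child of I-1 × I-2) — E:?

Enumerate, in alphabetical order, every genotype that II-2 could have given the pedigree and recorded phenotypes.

E/I-1 ? ·: X^EX^E|X^EX^e|X^eX^e
E/I-2 aff ·: X^eY
E/II-1 ? I-1×I-2: X^EY|X^eY
E/II-2 ? I-1×I-2: X^EX^e|X^eX^e
⇒ E over [I-1,I-2,II-1,II-2]: 6 consistent

II-2 ∈ {X^EX^e, X^eX^e}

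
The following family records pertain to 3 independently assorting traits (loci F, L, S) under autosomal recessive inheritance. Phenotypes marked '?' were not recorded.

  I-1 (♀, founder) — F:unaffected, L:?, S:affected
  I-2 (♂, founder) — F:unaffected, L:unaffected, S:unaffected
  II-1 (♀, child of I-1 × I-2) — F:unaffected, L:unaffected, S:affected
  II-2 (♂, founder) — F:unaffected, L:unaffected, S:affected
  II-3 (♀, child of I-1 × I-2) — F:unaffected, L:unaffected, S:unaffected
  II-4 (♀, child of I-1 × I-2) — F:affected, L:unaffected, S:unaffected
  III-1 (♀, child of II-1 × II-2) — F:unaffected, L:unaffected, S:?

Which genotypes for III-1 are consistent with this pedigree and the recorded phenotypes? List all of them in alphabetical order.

III-1 ∈ {FF LL ss, FF Ll ss, Ff LL ss, Ff Ll ss}

F/I-1 un ·: Ff
F/I-2 un ·: Ff
F/II-1 un I-1×I-2: FF|Ff
F/II-2 un ·: FF|Ff
F/II-3 un I-1×I-2: FF|Ff
F/II-4 aff I-1×I-2: ff
F/III-1 un II-1×II-2: FF|Ff
⇒ F over [I-1,I-2,II-1,II-2,II-3,II-4,III-1]: 14 consistent
L/I-1 ? ·: LL|Ll|ll
L/I-2 un ·: LL|Ll
L/II-1 un I-1×I-2: LL|Ll
L/II-2 un ·: LL|Ll
L/II-3 un I-1×I-2: LL|Ll
L/II-4 un I-1×I-2: LL|Ll
L/III-1 un II-1×II-2: LL|Ll
⇒ L over [I-1,I-2,II-1,II-2,II-3,II-4,III-1]: 95 consistent
S/I-1 aff ·: ss
S/I-2 un ·: Ss
S/II-1 aff I-1×I-2: ss
S/II-2 aff ·: ss
S/II-3 un I-1×I-2: Ss
S/II-4 un I-1×I-2: Ss
S/III-1 ? II-1×II-2: ss
⇒ S over [I-1,I-2,II-1,II-2,II-3,II-4,III-1]: 1 consistent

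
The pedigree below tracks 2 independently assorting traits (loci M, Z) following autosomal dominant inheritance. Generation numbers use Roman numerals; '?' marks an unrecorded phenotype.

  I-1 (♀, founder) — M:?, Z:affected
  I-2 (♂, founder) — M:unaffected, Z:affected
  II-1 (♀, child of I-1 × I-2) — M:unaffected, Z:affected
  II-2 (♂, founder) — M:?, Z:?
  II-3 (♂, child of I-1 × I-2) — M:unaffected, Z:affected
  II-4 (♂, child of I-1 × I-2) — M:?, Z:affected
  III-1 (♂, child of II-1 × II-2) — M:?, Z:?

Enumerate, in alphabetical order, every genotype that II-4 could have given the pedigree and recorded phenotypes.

M/I-1 ? ·: mm|Mm
M/I-2 un ·: mm
M/II-1 un I-1×I-2: mm
M/II-2 ? ·: mm|Mm|MM
M/II-3 un I-1×I-2: mm
M/II-4 ? I-1×I-2: mm|Mm
M/III-1 ? II-1×II-2: mm|Mm
⇒ M over [I-1,I-2,II-1,II-2,II-3,II-4,III-1]: 12 consistent
Z/I-1 aff ·: Zz|ZZ
Z/I-2 aff ·: Zz|ZZ
Z/II-1 aff I-1×I-2: Zz|ZZ
Z/II-2 ? ·: zz|Zz|ZZ
Z/II-3 aff I-1×I-2: Zz|ZZ
Z/II-4 aff I-1×I-2: Zz|ZZ
Z/III-1 ? II-1×II-2: zz|Zz|ZZ
⇒ Z over [I-1,I-2,II-1,II-2,II-3,II-4,III-1]: 136 consistent

II-4 ∈ {Mm ZZ, Mm Zz, mm ZZ, mm Zz}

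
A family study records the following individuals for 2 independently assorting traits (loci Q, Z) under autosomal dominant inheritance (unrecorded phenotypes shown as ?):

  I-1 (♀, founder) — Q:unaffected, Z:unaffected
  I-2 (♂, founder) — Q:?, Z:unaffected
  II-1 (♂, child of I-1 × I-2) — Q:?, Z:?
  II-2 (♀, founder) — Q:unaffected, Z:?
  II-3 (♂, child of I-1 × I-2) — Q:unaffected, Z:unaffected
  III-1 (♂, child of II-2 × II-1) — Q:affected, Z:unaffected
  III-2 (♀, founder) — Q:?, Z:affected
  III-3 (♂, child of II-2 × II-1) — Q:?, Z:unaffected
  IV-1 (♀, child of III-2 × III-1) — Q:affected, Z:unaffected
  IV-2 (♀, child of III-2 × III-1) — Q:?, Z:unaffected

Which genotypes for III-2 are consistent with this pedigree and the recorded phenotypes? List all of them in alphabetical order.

Q/I-1 un ·: qq
Q/I-2 ? ·: Qq
Q/II-1 ? I-1×I-2: Qq
Q/II-2 un ·: qq
Q/II-3 un I-1×I-2: qq
Q/III-1 aff II-2×II-1: Qq
Q/III-2 ? ·: qq|Qq|QQ
Q/III-3 ? II-2×II-1: qq|Qq
Q/IV-1 aff III-2×III-1: Qq|QQ
Q/IV-2 ? III-2×III-1: qq|Qq|QQ
⇒ Q over [I-1,I-2,II-1,II-2,II-3,III-1,III-2,III-3,IV-1,IV-2]: 24 consistent
Z/I-1 un ·: zz
Z/I-2 un ·: zz
Z/II-1 ? I-1×I-2: zz
Z/II-2 ? ·: zz|Zz
Z/II-3 un I-1×I-2: zz
Z/III-1 un II-2×II-1: zz
Z/III-2 aff ·: Zz
Z/III-3 un II-2×II-1: zz
Z/IV-1 un III-2×III-1: zz
Z/IV-2 un III-2×III-1: zz
⇒ Z over [I-1,I-2,II-1,II-2,II-3,III-1,III-2,III-3,IV-1,IV-2]: 2 consistent

III-2 ∈ {QQ Zz, Qq Zz, qq Zz}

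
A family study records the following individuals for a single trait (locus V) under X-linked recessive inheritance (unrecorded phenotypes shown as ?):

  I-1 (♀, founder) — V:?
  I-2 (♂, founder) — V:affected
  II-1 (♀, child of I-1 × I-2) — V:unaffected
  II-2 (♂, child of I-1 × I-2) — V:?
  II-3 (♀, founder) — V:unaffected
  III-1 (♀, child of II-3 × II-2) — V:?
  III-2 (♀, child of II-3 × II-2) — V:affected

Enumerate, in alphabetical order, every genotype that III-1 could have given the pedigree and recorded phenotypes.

V/I-1 ? ·: X^VX^v
V/I-2 aff ·: X^vY
V/II-1 un I-1×I-2: X^VX^v
V/II-2 ? I-1×I-2: X^vY
V/II-3 un ·: X^VX^v
V/III-1 ? II-3×II-2: X^VX^v|X^vX^v
V/III-2 aff II-3×II-2: X^vX^v
⇒ V over [I-1,I-2,II-1,II-2,II-3,III-1,III-2]: 2 consistent

III-1 ∈ {X^VX^v, X^vX^v}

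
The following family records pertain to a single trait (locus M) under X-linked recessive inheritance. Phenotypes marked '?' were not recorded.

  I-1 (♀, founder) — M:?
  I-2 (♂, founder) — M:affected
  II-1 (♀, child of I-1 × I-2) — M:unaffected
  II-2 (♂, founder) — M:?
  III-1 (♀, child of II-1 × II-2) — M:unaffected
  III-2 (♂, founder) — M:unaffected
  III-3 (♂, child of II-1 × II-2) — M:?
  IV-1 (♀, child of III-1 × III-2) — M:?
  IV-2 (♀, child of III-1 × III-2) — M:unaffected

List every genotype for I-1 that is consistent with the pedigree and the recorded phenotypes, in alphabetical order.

M/I-1 ? ·: X^MX^M|X^MX^m
M/I-2 aff ·: X^mY
M/II-1 un I-1×I-2: X^MX^m
M/II-2 ? ·: X^MY|X^mY
M/III-1 un II-1×II-2: X^MX^M|X^MX^m
M/III-2 un ·: X^MY
M/III-3 ? II-1×II-2: X^MY|X^mY
M/IV-1 ? III-1×III-2: X^MX^M|X^MX^m
M/IV-2 un III-1×III-2: X^MX^M|X^MX^m
⇒ M over [I-1,I-2,II-1,II-2,III-1,III-2,III-3,IV-1,IV-2]: 36 consistent

I-1 ∈ {X^MX^M, X^MX^m}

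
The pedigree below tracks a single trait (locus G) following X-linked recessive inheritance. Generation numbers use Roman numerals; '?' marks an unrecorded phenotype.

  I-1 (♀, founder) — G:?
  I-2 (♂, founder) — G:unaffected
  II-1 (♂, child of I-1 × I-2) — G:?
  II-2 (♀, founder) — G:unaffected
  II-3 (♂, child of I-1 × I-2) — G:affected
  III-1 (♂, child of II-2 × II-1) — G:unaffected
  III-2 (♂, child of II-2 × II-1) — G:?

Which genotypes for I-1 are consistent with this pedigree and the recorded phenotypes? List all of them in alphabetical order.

G/I-1 ? ·: X^GX^g|X^gX^g
G/I-2 un ·: X^GY
G/II-1 ? I-1×I-2: X^GY|X^gY
G/II-2 un ·: X^GX^G|X^GX^g
G/II-3 aff I-1×I-2: X^gY
G/III-1 un II-2×II-1: X^GY
G/III-2 ? II-2×II-1: X^GY|X^gY
⇒ G over [I-1,I-2,II-1,II-2,II-3,III-1,III-2]: 9 consistent

I-1 ∈ {X^GX^g, X^gX^g}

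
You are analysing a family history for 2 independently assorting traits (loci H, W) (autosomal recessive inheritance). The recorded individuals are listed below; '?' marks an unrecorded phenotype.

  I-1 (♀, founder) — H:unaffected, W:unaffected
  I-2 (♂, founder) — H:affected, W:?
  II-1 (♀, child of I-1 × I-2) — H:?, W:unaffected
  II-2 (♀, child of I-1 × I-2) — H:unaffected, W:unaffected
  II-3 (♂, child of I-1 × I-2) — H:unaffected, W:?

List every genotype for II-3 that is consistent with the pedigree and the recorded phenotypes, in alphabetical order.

H/I-1 un ·: HH|Hh
H/I-2 aff ·: hh
H/II-1 ? I-1×I-2: Hh|hh
H/II-2 un I-1×I-2: Hh
H/II-3 un I-1×I-2: Hh
⇒ H over [I-1,I-2,II-1,II-2,II-3]: 3 consistent
W/I-1 un ·: WW|Ww
W/I-2 ? ·: WW|Ww|ww
W/II-1 un I-1×I-2: WW|Ww
W/II-2 un I-1×I-2: WW|Ww
W/II-3 ? I-1×I-2: WW|Ww|ww
⇒ W over [I-1,I-2,II-1,II-2,II-3]: 32 consistent

II-3 ∈ {Hh WW, Hh Ww, Hh ww}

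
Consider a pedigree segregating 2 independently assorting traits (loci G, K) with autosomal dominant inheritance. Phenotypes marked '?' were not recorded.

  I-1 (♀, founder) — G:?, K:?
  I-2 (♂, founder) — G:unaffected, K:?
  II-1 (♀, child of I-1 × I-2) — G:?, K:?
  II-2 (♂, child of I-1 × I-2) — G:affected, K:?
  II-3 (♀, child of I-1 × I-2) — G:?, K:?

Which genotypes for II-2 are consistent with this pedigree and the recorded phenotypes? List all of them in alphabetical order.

II-2 ∈ {Gg KK, Gg Kk, Gg kk}

G/I-1 ? ·: Gg|GG
G/I-2 un ·: gg
G/II-1 ? I-1×I-2: gg|Gg
G/II-2 aff I-1×I-2: Gg
G/II-3 ? I-1×I-2: gg|Gg
⇒ G over [I-1,I-2,II-1,II-2,II-3]: 5 consistent
K/I-1 ? ·: kk|Kk|KK
K/I-2 ? ·: kk|Kk|KK
K/II-1 ? I-1×I-2: kk|Kk|KK
K/II-2 ? I-1×I-2: kk|Kk|KK
K/II-3 ? I-1×I-2: kk|Kk|KK
⇒ K over [I-1,I-2,II-1,II-2,II-3]: 63 consistent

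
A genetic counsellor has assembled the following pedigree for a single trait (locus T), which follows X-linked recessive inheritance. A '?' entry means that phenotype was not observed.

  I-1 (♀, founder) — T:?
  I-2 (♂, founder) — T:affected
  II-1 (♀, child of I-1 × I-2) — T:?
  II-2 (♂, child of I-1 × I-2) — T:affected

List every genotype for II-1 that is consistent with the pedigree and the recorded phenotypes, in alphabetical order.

II-1 ∈ {X^TX^t, X^tX^t}

T/I-1 ? ·: X^TX^t|X^tX^t
T/I-2 aff ·: X^tY
T/II-1 ? I-1×I-2: X^TX^t|X^tX^t
T/II-2 aff I-1×I-2: X^tY
⇒ T over [I-1,I-2,II-1,II-2]: 3 consistent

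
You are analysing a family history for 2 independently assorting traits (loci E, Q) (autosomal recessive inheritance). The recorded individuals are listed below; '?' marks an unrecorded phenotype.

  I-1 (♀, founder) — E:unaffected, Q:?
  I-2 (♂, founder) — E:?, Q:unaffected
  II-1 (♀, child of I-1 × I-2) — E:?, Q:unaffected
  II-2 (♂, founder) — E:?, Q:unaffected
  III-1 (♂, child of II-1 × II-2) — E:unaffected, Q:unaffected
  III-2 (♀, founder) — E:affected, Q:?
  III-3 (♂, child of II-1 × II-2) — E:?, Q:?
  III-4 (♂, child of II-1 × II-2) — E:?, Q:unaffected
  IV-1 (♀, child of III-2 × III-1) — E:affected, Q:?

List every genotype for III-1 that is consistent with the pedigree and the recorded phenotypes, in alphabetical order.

E/I-1 un ·: EE|Ee
E/I-2 ? ·: EE|Ee|ee
E/II-1 ? I-1×I-2: EE|Ee|ee
E/II-2 ? ·: EE|Ee|ee
E/III-1 un II-1×II-2: Ee
E/III-2 aff ·: ee
E/III-3 ? II-1×II-2: EE|Ee|ee
E/III-4 ? II-1×II-2: EE|Ee|ee
E/IV-1 aff III-2×III-1: ee
⇒ E over [I-1,I-2,II-1,II-2,III-1,III-2,III-3,III-4,IV-1]: 115 consistent
Q/I-1 ? ·: QQ|Qq|qq
Q/I-2 un ·: QQ|Qq
Q/II-1 un I-1×I-2: QQ|Qq
Q/II-2 un ·: QQ|Qq
Q/III-1 un II-1×II-2: QQ|Qq
Q/III-2 ? ·: QQ|Qq|qq
Q/III-3 ? II-1×II-2: QQ|Qq|qq
Q/III-4 un II-1×II-2: QQ|Qq
Q/IV-1 ? III-2×III-1: QQ|Qq|qq
⇒ Q over [I-1,I-2,II-1,II-2,III-1,III-2,III-3,III-4,IV-1]: 742 consistent

III-1 ∈ {Ee QQ, Ee Qq}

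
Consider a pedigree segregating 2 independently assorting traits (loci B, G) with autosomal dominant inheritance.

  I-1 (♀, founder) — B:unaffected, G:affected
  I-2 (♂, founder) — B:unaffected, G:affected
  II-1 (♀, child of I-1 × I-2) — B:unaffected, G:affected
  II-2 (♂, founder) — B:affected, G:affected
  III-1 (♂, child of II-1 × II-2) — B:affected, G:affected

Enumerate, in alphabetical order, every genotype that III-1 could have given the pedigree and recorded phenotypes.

III-1 ∈ {Bb GG, Bb Gg}

B/I-1 un ·: bb
B/I-2 un ·: bb
B/II-1 un I-1×I-2: bb
B/II-2 aff ·: Bb|BB
B/III-1 aff II-1×II-2: Bb
⇒ B over [I-1,I-2,II-1,II-2,III-1]: 2 consistent
G/I-1 aff ·: Gg|GG
G/I-2 aff ·: Gg|GG
G/II-1 aff I-1×I-2: Gg|GG
G/II-2 aff ·: Gg|GG
G/III-1 aff II-1×II-2: Gg|GG
⇒ G over [I-1,I-2,II-1,II-2,III-1]: 24 consistent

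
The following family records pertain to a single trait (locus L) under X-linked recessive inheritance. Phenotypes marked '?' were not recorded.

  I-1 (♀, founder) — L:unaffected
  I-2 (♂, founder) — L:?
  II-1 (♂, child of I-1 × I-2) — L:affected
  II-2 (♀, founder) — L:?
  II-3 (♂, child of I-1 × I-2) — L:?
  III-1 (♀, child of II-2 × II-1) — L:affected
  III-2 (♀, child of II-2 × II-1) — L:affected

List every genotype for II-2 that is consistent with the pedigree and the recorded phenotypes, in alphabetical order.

L/I-1 un ·: X^LX^l
L/I-2 ? ·: X^LY|X^lY
L/II-1 aff I-1×I-2: X^lY
L/II-2 ? ·: X^LX^l|X^lX^l
L/II-3 ? I-1×I-2: X^LY|X^lY
L/III-1 aff II-2×II-1: X^lX^l
L/III-2 aff II-2×II-1: X^lX^l
⇒ L over [I-1,I-2,II-1,II-2,II-3,III-1,III-2]: 8 consistent

II-2 ∈ {X^LX^l, X^lX^l}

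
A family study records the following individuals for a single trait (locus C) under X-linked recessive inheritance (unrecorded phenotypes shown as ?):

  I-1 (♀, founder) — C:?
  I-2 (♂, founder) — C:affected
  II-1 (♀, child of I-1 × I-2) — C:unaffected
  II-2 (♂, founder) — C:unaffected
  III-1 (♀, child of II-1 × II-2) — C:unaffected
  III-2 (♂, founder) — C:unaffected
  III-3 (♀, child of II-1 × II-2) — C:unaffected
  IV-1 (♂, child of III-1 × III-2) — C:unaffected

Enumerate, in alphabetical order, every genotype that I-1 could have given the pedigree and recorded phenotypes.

I-1 ∈ {X^CX^C, X^CX^c}

C/I-1 ? ·: X^CX^C|X^CX^c
C/I-2 aff ·: X^cY
C/II-1 un I-1×I-2: X^CX^c
C/II-2 un ·: X^CY
C/III-1 un II-1×II-2: X^CX^C|X^CX^c
C/III-2 un ·: X^CY
C/III-3 un II-1×II-2: X^CX^C|X^CX^c
C/IV-1 un III-1×III-2: X^CY
⇒ C over [I-1,I-2,II-1,II-2,III-1,III-2,III-3,IV-1]: 8 consistent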